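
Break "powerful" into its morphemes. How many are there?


Word: "powerful"
Morphemes: power / -ful
Each morpheme carries meaning
= 2 morphemes


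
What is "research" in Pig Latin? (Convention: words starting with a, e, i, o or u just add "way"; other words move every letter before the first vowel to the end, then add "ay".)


Word: "research"
Starts with consonant(s) → move to end, add 'ay'
Consonant cluster: "r"
Pig Latin = "esearchray"


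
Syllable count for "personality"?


Word: "personality"
Syllable breakdown: per-son-al-i-ty
Counting: 5 parts
= 5 syllables


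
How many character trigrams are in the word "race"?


Word: "race" (length 4)
Number of 3-grams = length - 3 + 1 = 4 - 3 + 1
= 2


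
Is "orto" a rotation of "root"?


Word: "root", Candidate: "orto"
Method: check if candidate is substring of word+word
"rootroot" contains "orto"? No
Is rotation = No


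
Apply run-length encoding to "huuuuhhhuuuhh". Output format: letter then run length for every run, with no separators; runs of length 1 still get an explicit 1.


String: "huuuuhhhuuuhh"
Scanning for consecutive runs:
  'h' x 1
  'u' x 4
  'h' x 3
  'u' x 3
  'h' x 2
RLE = "h1u4h3u3h2"


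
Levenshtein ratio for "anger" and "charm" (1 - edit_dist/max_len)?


Word 1: "anger" (length 5)
Word 2: "charm" (length 5)
One optimal edit sequence:
  1. substitute 'a' -> 'c'  (+1)
  2. substitute 'n' -> 'h'  (+1)
  3. substitute 'g' -> 'a'  (+1)
  4. substitute 'e' -> 'r'  (+1)
  5. substitute 'r' -> 'm'  (+1)
Edit distance = 5
Max length = max(5, 5) = 5
Similarity = 1 - 5/5
= 0.0000


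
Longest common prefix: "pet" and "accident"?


Word 1: "pet"
Word 2: "accident"
Comparing from start:
  Pos 0: 'p' != 'a' (stop)
LCP = "" (length 0)


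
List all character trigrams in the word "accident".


Word: "accident" (length 8)
Number of trigrams = 8 - 3 + 1 = 6
  Position 0: "acc"
  Position 1: "cci"
  Position 2: "cid"
  Position 3: "ide"
  Position 4: "den"
  Position 5: "ent"
Trigrams = "acc", "cci", "cid", "ide", "den", "ent"


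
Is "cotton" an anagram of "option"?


Word 1: "option" → sorted: inoopt
Word 2: "cotton" → sorted: cnoott
Same letters? inoopt != cnoott
Anagram = No


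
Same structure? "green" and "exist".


Pattern of "green": [0, 1, 2, 2, 3]
Pattern of "exist": [0, 1, 2, 3, 4]
Patterns do not match
Same pattern = No


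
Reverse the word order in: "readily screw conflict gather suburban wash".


Original: "readily screw conflict gather suburban wash"
Words (1..n): readily | screw | conflict | gather | suburban | wash
Reversed (n..1): wash | suburban | gather | conflict | screw | readily
Result = "wash suburban gather conflict screw readily"


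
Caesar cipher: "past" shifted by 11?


Word: "past"
Shift: 11
Each letter → (letter + shift) mod 26:
  'p' (15) + 11 = 0 → 'a'
  'a' (0) + 11 = 11 → 'l'
  's' (18) + 11 = 3 → 'd'
  't' (19) + 11 = 4 → 'e'
Result = "alde"


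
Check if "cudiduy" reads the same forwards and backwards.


Word: "cudiduy"
Reversed: "yudiduc"
Forward == Backward? cudiduy != yudiduc
Palindrome = No


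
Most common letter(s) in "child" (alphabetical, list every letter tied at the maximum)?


Word: "child"
Letter counts:
  'c': 1
  'd': 1
  'h': 1
  'i': 1
  'l': 1
Maximum count = 1
Most frequent = 'c', 'd', 'h', 'i', 'l' (1 time each)


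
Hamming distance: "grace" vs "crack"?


Comparing character by character (same length = 5):
  Pos 0: 'g' vs 'c' !=
  Pos 1: 'r' vs 'r' =
  Pos 2: 'a' vs 'a' =
  Pos 3: 'c' vs 'c' =
  Pos 4: 'e' vs 'k' !=
Hamming distance = 2


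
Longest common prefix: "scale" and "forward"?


Word 1: "scale"
Word 2: "forward"
Comparing from start:
  Pos 0: 's' != 'f' (stop)
LCP = "" (length 0)


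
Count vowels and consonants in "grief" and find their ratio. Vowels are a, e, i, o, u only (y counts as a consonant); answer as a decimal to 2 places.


Word: "grief"
Vowels (a,e,i,o,u): 2
Consonants: 3
Ratio = 2/3
= 0.67


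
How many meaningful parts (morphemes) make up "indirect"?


Word: "indirect"
Morphemes: in- | direct
Each morpheme carries meaning
= 2 morphemes


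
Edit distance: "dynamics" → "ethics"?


Word 1: "dynamics" (length 8)
Word 2: "ethics" (length 6)
One optimal edit sequence (insert/delete/substitute each cost 1):
  1. delete 'd'  (+1)
  2. delete 'y'  (+1)
  3. substitute 'n' -> 'e'  (+1)
  4. substitute 'a' -> 't'  (+1)
  5. substitute 'm' -> 'h'  (+1)
  6. keep 'i'
  7. keep 'c'
  8. keep 's'
Total edit operations: 5
Edit distance = 5


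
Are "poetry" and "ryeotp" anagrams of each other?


Word 1: "poetry" → sorted: eoprty
Word 2: "ryeotp" → sorted: eoprty
Same letters? eoprty == eoprty
Anagram = Yes


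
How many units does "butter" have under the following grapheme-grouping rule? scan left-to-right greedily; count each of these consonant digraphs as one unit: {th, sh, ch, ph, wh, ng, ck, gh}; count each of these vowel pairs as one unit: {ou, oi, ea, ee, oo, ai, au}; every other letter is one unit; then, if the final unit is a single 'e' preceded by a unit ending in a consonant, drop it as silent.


Word: "butter" (6 letters)
Left-to-right scan:
  [1] 'b' (letter)
  [2] 'u' (letter)
  [3] 't' (letter)
  [4] 't' (letter)
  [5] 'e' (letter)
  [6] 'r' (letter)
Units from scan: 6
Sound units = 6 units


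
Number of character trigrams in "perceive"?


Word: "perceive" (length 8)
Number of 3-grams = length - 3 + 1 = 8 - 3 + 1
= 6


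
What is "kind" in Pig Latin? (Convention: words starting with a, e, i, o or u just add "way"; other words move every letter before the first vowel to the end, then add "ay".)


Word: "kind"
Starts with consonant(s) → move to end, add 'ay'
Consonant cluster: "k"
Pig Latin = "indkay"


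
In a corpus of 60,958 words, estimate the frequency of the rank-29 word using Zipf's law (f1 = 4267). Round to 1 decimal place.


Zipf's law: f(r) = f(1) / r
f(1) = 4267
f(29) = 4267 / 29
= 147.1 occurrences


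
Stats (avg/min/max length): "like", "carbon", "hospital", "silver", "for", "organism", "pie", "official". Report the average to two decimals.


Lengths: "like"=4, "carbon"=6, "hospital"=8, "silver"=6, "for"=3, "organism"=8, "pie"=3, "official"=8
Sum = 46, Count = 8
Average = 46/8 = 5.75
= avg=5.75, min=3, max=8


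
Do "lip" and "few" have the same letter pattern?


Pattern of "lip": [0, 1, 2]
Pattern of "few": [0, 1, 2]
Patterns match
Same pattern = Yes


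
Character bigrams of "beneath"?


Word: "beneath" (length 7)
Number of bigrams = 7 - 2 + 1 = 6
  Position 0: "be"
  Position 1: "en"
  Position 2: "ne"
  Position 3: "ea"
  Position 4: "at"
  Position 5: "th"
Bigrams = "be", "en", "ne", "ea", "at", "th"


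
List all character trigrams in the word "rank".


Word: "rank" (length 4)
Number of trigrams = 4 - 3 + 1 = 2
  Position 0: "ran"
  Position 1: "ank"
Trigrams = "ran", "ank"


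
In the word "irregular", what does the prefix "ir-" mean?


Prefix: ir-
As in: irregular -> ir- + regular
Meaning = not


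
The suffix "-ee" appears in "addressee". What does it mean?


Suffix: -ee
Example: addressee (address + -ee)
Meaning = one who receives


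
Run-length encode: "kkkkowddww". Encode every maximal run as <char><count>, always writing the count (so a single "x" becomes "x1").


String: "kkkkowddww"
Scanning for consecutive runs:
  'k' x 4
  'o' x 1
  'w' x 1
  'd' x 2
  'w' x 2
RLE = "k4o1w1d2w2"


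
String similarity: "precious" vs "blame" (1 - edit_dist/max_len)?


Word 1: "precious" (length 8)
Word 2: "blame" (length 5)
One optimal edit sequence:
  1. delete 'p'  (+1)
  2. delete 'r'  (+1)
  3. delete 'e'  (+1)
  4. substitute 'c' -> 'b'  (+1)
  5. substitute 'i' -> 'l'  (+1)
  6. substitute 'o' -> 'a'  (+1)
  7. substitute 'u' -> 'm'  (+1)
  8. substitute 's' -> 'e'  (+1)
Edit distance = 8
Max length = max(8, 5) = 8
Similarity = 1 - 8/8
= 0.0000


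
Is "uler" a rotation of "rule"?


Word: "rule", Candidate: "uler"
Method: check if candidate is substring of word+word
"rulerule" contains "uler"? Yes
Is rotation = Yes


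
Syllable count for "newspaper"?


Word: "newspaper"
Syllable breakdown: news · pa · per
Counting: 3 parts
= 3 syllables


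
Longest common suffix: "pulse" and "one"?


Word 1: "pulse"
Word 2: "one"
Comparing from end:
  Pos -1: 'e' == 'e'
  Pos -2: 's' != 'n' (stop)
LCS = "e" (length 1)


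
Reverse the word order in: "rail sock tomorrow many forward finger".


Original: "rail sock tomorrow many forward finger"
Words (1..n): rail | sock | tomorrow | many | forward | finger
Reversed (n..1): finger | forward | many | tomorrow | sock | rail
Result = "finger forward many tomorrow sock rail"


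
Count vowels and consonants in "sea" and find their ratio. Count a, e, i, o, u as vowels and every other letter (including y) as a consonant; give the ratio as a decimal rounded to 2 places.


Word: "sea"
Vowels (a,e,i,o,u): 2
Consonants: 1
Ratio = 2/1
= 2.00


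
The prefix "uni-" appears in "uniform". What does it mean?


Prefix: uni-
As in: uniform -> uni- + form
Meaning = one


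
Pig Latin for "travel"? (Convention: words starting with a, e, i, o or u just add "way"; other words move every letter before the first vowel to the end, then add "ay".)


Word: "travel"
Starts with consonant(s) → move to end, add 'ay'
Consonant cluster: "tr"
Pig Latin = "aveltray"


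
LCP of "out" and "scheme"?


Word 1: "out"
Word 2: "scheme"
Comparing from start:
  Pos 0: 'o' != 's' (stop)
LCP = "" (length 0)


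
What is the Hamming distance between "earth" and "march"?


Comparing character by character (same length = 5):
  Pos 0: 'e' vs 'm' !=
  Pos 1: 'a' vs 'a' =
  Pos 2: 'r' vs 'r' =
  Pos 3: 't' vs 'c' !=
  Pos 4: 'h' vs 'h' =
Hamming distance = 2


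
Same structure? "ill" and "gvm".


Pattern of "ill": [0, 1, 1]
Pattern of "gvm": [0, 1, 2]
Patterns do not match
Same pattern = No


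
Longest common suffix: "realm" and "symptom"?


Word 1: "realm"
Word 2: "symptom"
Comparing from end:
  Pos -1: 'm' == 'm'
  Pos -2: 'l' != 'o' (stop)
LCS = "m" (length 1)


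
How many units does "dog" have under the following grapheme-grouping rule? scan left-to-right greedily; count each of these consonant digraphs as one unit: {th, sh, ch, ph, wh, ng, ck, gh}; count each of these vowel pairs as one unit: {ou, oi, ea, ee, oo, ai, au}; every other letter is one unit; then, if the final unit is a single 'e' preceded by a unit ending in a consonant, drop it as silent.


Word: "dog" (3 letters)
Left-to-right scan:
  [1] 'd' (letter)
  [2] 'o' (letter)
  [3] 'g' (letter)
Units from scan: 3
Sound units = 3 units


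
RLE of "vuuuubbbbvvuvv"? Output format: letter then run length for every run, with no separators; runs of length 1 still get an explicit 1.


String: "vuuuubbbbvvuvv"
Scanning for consecutive runs:
  'v' x 1
  'u' x 4
  'b' x 4
  'v' x 2
  'u' x 1
  'v' x 2
RLE = "v1u4b4v2u1v2"


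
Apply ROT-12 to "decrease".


Word: "decrease"
Shift: 12
Each letter → (letter + shift) mod 26:
  'd' (3) + 12 = 15 → 'p'
  'e' (4) + 12 = 16 → 'q'
  'c' (2) + 12 = 14 → 'o'
  'r' (17) + 12 = 3 → 'd'
  'e' (4) + 12 = 16 → 'q'
  'a' (0) + 12 = 12 → 'm'
  's' (18) + 12 = 4 → 'e'
  'e' (4) + 12 = 16 → 'q'
Result = "pqodqmeq"


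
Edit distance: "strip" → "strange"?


Word 1: "strip" (length 5)
Word 2: "strange" (length 7)
One optimal edit sequence (insert/delete/substitute each cost 1):
  1. keep 's'
  2. keep 't'
  3. keep 'r'
  4. insert 'a'  (+1)
  5. insert 'n'  (+1)
  6. substitute 'i' -> 'g'  (+1)
  7. substitute 'p' -> 'e'  (+1)
Total edit operations: 4
Edit distance = 4


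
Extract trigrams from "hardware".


Word: "hardware" (length 8)
Number of trigrams = 8 - 3 + 1 = 6
  Position 0: "har"
  Position 1: "ard"
  Position 2: "rdw"
  Position 3: "dwa"
  Position 4: "war"
  Position 5: "are"
Trigrams = "har", "ard", "rdw", "dwa", "war", "are"


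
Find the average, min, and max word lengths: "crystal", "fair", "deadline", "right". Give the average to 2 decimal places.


Lengths: "crystal"=7, "fair"=4, "deadline"=8, "right"=5
Sum = 24, Count = 4
Average = 24/4 = 6.00
= avg=6.00, min=4, max=8


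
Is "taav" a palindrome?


Word: "taav"
Reversed: "vaat"
Forward == Backward? taav != vaat
Palindrome = No


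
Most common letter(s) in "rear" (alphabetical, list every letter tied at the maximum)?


Word: "rear"
Letter counts:
  'a': 1
  'e': 1
  'r': 2
Maximum count = 2
Most frequent = 'r' (2 times each)


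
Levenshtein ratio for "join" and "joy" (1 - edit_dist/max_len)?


Word 1: "join" (length 4)
Word 2: "joy" (length 3)
One optimal edit sequence:
  1. keep 'j'
  2. keep 'o'
  3. delete 'i'  (+1)
  4. substitute 'n' -> 'y'  (+1)
Edit distance = 2
Max length = max(4, 3) = 4
Similarity = 1 - 2/4
= 0.5000


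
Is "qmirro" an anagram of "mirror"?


Word 1: "mirror" → sorted: imorrr
Word 2: "qmirro" → sorted: imoqrr
Same letters? imorrr != imoqrr
Anagram = No


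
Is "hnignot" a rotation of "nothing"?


Word: "nothing", Candidate: "hnignot"
Method: check if candidate is substring of word+word
"nothingnothing" contains "hnignot"? No
Is rotation = No


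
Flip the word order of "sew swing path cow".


Original: "sew swing path cow"
Words (1..n): sew | swing | path | cow
Reversed (n..1): cow | path | swing | sew
Result = "cow path swing sew"


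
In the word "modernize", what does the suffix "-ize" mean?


Suffix: -ize
Example: modernize (modern + -ize)
Meaning = to make


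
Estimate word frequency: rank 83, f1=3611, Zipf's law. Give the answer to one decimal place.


Zipf's law: f(r) = f(1) / r
f(1) = 3611
f(83) = 3611 / 83
= 43.5 occurrences


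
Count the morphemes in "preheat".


Word: "preheat"
Morphemes: pre- + heat
Each morpheme carries meaning
= 2 morphemes


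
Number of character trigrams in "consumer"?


Word: "consumer" (length 8)
Number of 3-grams = length - 3 + 1 = 8 - 3 + 1
= 6


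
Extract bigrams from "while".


Word: "while" (length 5)
Number of bigrams = 5 - 2 + 1 = 4
  Position 0: "wh"
  Position 1: "hi"
  Position 2: "il"
  Position 3: "le"
Bigrams = "wh", "hi", "il", "le"


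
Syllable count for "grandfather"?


Word: "grandfather"
Syllable breakdown: grand / fa / ther
Counting: 3 parts
= 3 syllables


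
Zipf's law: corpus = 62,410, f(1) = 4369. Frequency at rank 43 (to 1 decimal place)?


Zipf's law: f(r) = f(1) / r
f(1) = 4369
f(43) = 4369 / 43
= 101.6 occurrences


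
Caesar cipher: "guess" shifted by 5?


Word: "guess"
Shift: 5
Each letter → (letter + shift) mod 26:
  'g' (6) + 5 = 11 → 'l'
  'u' (20) + 5 = 25 → 'z'
  'e' (4) + 5 = 9 → 'j'
  's' (18) + 5 = 23 → 'x'
  's' (18) + 5 = 23 → 'x'
Result = "lzjxx"


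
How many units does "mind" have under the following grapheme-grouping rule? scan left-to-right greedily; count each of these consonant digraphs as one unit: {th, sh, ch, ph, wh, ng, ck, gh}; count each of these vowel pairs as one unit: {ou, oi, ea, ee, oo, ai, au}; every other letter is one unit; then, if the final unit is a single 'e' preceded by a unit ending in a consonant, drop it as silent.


Word: "mind" (4 letters)
Left-to-right scan:
  [1] 'm' (letter)
  [2] 'i' (letter)
  [3] 'n' (letter)
  [4] 'd' (letter)
Units from scan: 4
Sound units = 4 units


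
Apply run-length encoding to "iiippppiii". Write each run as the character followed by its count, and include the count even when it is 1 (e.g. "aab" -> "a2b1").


String: "iiippppiii"
Scanning for consecutive runs:
  'i' x 3
  'p' x 4
  'i' x 3
RLE = "i3p4i3"


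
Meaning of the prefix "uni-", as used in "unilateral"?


Prefix: uni-
As in: unilateral -> uni- + lateral
Meaning = one


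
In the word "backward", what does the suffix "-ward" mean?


Suffix: -ward
Example: backward (back + -ward)
Meaning = in the direction of


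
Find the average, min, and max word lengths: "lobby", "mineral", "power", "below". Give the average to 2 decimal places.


Lengths: "lobby"=5, "mineral"=7, "power"=5, "below"=5
Sum = 22, Count = 4
Average = 22/4 = 5.50
= avg=5.50, min=5, max=7


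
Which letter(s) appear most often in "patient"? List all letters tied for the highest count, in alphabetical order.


Word: "patient"
Letter counts:
  'a': 1
  'e': 1
  'i': 1
  'n': 1
  'p': 1
  't': 2
Maximum count = 2
Most frequent = 't' (2 times each)


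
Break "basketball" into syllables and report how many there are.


Word: "basketball"
Syllable breakdown: bas-ket-ball
Counting: 3 parts
= 3 syllables


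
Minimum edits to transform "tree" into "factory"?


Word 1: "tree" (length 4)
Word 2: "factory" (length 7)
One optimal edit sequence (insert/delete/substitute each cost 1):
  1. insert 'f'  (+1)
  2. insert 'a'  (+1)
  3. insert 'c'  (+1)
  4. keep 't'
  5. substitute 'r' -> 'o'  (+1)
  6. substitute 'e' -> 'r'  (+1)
  7. substitute 'e' -> 'y'  (+1)
Total edit operations: 6
Edit distance = 6


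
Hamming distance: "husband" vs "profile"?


Comparing character by character (same length = 7):
  Pos 0: 'h' vs 'p' !=
  Pos 1: 'u' vs 'r' !=
  Pos 2: 's' vs 'o' !=
  Pos 3: 'b' vs 'f' !=
  Pos 4: 'a' vs 'i' !=
  Pos 5: 'n' vs 'l' !=
  Pos 6: 'd' vs 'e' !=
Hamming distance = 7


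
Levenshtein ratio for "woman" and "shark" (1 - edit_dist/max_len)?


Word 1: "woman" (length 5)
Word 2: "shark" (length 5)
One optimal edit sequence:
  1. substitute 'w' -> 's'  (+1)
  2. substitute 'o' -> 'h'  (+1)
  3. substitute 'm' -> 'a'  (+1)
  4. substitute 'a' -> 'r'  (+1)
  5. substitute 'n' -> 'k'  (+1)
Edit distance = 5
Max length = max(5, 5) = 5
Similarity = 1 - 5/5
= 0.0000


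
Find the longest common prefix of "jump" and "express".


Word 1: "jump"
Word 2: "express"
Comparing from start:
  Pos 0: 'j' != 'e' (stop)
LCP = "" (length 0)


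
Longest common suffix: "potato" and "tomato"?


Word 1: "potato"
Word 2: "tomato"
Comparing from end:
  Pos -1: 'o' == 'o'
  Pos -2: 't' == 't'
  Pos -3: 'a' == 'a'
  Pos -4: 't' != 'm' (stop)
LCS = "ato" (length 3)


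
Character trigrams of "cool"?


Word: "cool" (length 4)
Number of trigrams = 4 - 3 + 1 = 2
  Position 0: "coo"
  Position 1: "ool"
Trigrams = "coo", "ool"


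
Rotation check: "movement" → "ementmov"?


Word: "movement", Candidate: "ementmov"
Method: check if candidate is substring of word+word
"movementmovement" contains "ementmov"? Yes
Is rotation = Yes


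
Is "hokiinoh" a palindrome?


Word: "hokiinoh"
Reversed: "honiikoh"
Forward == Backward? hokiinoh != honiikoh
Palindrome = No


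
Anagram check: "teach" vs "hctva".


Word 1: "teach" → sorted: aceht
Word 2: "hctva" → sorted: achtv
Same letters? aceht != achtv
Anagram = No


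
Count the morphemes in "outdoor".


Word: "outdoor"
Morphemes: out- / door
Each morpheme carries meaning
= 2 morphemes


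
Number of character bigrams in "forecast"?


Word: "forecast" (length 8)
Number of 2-grams = length - 2 + 1 = 8 - 2 + 1
= 7


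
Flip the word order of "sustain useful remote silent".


Original: "sustain useful remote silent"
Words (1..n): sustain | useful | remote | silent
Reversed (n..1): silent | remote | useful | sustain
Result = "silent remote useful sustain"


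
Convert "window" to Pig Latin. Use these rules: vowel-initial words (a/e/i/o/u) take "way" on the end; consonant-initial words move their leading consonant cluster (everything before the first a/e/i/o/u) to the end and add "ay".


Word: "window"
Starts with consonant(s) → move to end, add 'ay'
Consonant cluster: "w"
Pig Latin = "indowway"


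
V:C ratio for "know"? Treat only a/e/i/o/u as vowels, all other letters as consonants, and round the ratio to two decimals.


Word: "know"
Vowels (a,e,i,o,u): 1
Consonants: 3
Ratio = 1/3
= 0.33


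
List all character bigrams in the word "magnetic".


Word: "magnetic" (length 8)
Number of bigrams = 8 - 2 + 1 = 7
  Position 0: "ma"
  Position 1: "ag"
  Position 2: "gn"
  Position 3: "ne"
  Position 4: "et"
  Position 5: "ti"
  Position 6: "ic"
Bigrams = "ma", "ag", "gn", "ne", "et", "ti", "ic"


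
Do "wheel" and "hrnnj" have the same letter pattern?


Pattern of "wheel": [0, 1, 2, 2, 3]
Pattern of "hrnnj": [0, 1, 2, 2, 3]
Patterns match
Same pattern = Yes


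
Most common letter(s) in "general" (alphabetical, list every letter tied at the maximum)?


Word: "general"
Letter counts:
  'a': 1
  'e': 2
  'g': 1
  'l': 1
  'n': 1
  'r': 1
Maximum count = 2
Most frequent = 'e' (2 times each)


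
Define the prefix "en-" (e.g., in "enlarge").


Prefix: en-
Example: enlarge (en- + large)
Meaning = cause to / put into


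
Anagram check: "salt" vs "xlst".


Word 1: "salt" → sorted: alst
Word 2: "xlst" → sorted: lstx
Same letters? alst != lstx
Anagram = No


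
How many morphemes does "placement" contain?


Word: "placement"
Morphemes: place | -ment
Each morpheme carries meaning
= 2 morphemes


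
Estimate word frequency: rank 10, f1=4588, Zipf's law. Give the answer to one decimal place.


Zipf's law: f(r) = f(1) / r
f(1) = 4588
f(10) = 4588 / 10
= 458.8 occurrences


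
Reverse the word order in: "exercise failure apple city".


Original: "exercise failure apple city"
Words (1..n): exercise | failure | apple | city
Reversed (n..1): city | apple | failure | exercise
Result = "city apple failure exercise"


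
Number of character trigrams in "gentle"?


Word: "gentle" (length 6)
Number of 3-grams = length - 3 + 1 = 6 - 3 + 1
= 4


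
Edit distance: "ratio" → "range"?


Word 1: "ratio" (length 5)
Word 2: "range" (length 5)
One optimal edit sequence (insert/delete/substitute each cost 1):
  1. keep 'r'
  2. keep 'a'
  3. substitute 't' -> 'n'  (+1)
  4. substitute 'i' -> 'g'  (+1)
  5. substitute 'o' -> 'e'  (+1)
Total edit operations: 3
Edit distance = 3


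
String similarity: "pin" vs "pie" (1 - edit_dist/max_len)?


Word 1: "pin" (length 3)
Word 2: "pie" (length 3)
One optimal edit sequence:
  1. keep 'p'
  2. keep 'i'
  3. substitute 'n' -> 'e'  (+1)
Edit distance = 1
Max length = max(3, 3) = 3
Similarity = 1 - 1/3
= 0.6667


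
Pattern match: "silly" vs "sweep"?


Pattern of "silly": [0, 1, 2, 2, 3]
Pattern of "sweep": [0, 1, 2, 2, 3]
Patterns match
Same pattern = Yes


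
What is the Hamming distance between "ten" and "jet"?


Comparing character by character (same length = 3):
  Pos 0: 't' vs 'j' !=
  Pos 1: 'e' vs 'e' =
  Pos 2: 'n' vs 't' !=
Hamming distance = 2


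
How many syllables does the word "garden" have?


Word: "garden"
Syllable breakdown: gar-den
Counting: 2 parts
= 2 syllables


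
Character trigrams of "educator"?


Word: "educator" (length 8)
Number of trigrams = 8 - 3 + 1 = 6
  Position 0: "edu"
  Position 1: "duc"
  Position 2: "uca"
  Position 3: "cat"
  Position 4: "ato"
  Position 5: "tor"
Trigrams = "edu", "duc", "uca", "cat", "ato", "tor"


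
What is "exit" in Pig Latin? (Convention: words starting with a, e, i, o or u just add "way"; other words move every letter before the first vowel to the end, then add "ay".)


Word: "exit"
Starts with vowel → add 'way'
Pig Latin = "exitway"


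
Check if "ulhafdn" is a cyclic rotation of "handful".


Word: "handful", Candidate: "ulhafdn"
Method: check if candidate is substring of word+word
"handfulhandful" contains "ulhafdn"? No
Is rotation = No


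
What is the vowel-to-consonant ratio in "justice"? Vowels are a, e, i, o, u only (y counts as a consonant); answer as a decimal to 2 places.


Word: "justice"
Vowels (a,e,i,o,u): 3
Consonants: 4
Ratio = 3/4
= 0.75


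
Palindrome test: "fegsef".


Word: "fegsef"
Reversed: "fesgef"
Forward == Backward? fegsef != fesgef
Palindrome = No


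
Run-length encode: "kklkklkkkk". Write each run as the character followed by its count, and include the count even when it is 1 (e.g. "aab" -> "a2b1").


String: "kklkklkkkk"
Scanning for consecutive runs:
  'k' x 2
  'l' x 1
  'k' x 2
  'l' x 1
  'k' x 4
RLE = "k2l1k2l1k4"


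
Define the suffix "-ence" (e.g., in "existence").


Suffix: -ence
Example: existence (exist + -ence)
Meaning = state of


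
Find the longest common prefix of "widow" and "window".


Word 1: "widow"
Word 2: "window"
Comparing from start:
  Pos 0: 'w' == 'w'
  Pos 1: 'i' == 'i'
  Pos 2: 'd' != 'n' (stop)
LCP = "wi" (length 2)


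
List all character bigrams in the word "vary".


Word: "vary" (length 4)
Number of bigrams = 4 - 2 + 1 = 3
  Position 0: "va"
  Position 1: "ar"
  Position 2: "ry"
Bigrams = "va", "ar", "ry"


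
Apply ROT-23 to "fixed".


Word: "fixed"
Shift: 23
Each letter → (letter + shift) mod 26:
  'f' (5) + 23 = 2 → 'c'
  'i' (8) + 23 = 5 → 'f'
  'x' (23) + 23 = 20 → 'u'
  'e' (4) + 23 = 1 → 'b'
  'd' (3) + 23 = 0 → 'a'
Result = "cfuba"


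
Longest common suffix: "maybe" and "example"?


Word 1: "maybe"
Word 2: "example"
Comparing from end:
  Pos -1: 'e' == 'e'
  Pos -2: 'b' != 'l' (stop)
LCS = "e" (length 1)


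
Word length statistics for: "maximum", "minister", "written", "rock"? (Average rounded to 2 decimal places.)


Lengths: "maximum"=7, "minister"=8, "written"=7, "rock"=4
Sum = 26, Count = 4
Average = 26/4 = 6.50
= avg=6.50, min=4, max=8


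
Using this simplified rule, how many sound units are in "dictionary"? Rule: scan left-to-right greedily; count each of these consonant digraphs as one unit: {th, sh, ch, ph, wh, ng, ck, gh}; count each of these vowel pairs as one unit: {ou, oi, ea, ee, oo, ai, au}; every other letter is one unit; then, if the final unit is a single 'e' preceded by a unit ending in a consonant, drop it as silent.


Word: "dictionary" (10 letters)
Left-to-right scan:
  [1] 'd' (letter)
  [2] 'i' (letter)
  [3] 'c' (letter)
  [4] 't' (letter)
  [5] 'i' (letter)
  [6] 'o' (letter)
  [7] 'n' (letter)
  [8] 'a' (letter)
  [9] 'r' (letter)
  [10] 'y' (letter)
Units from scan: 10
Sound units = 10 units


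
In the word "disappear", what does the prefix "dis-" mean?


Prefix: dis-
As in: disappear -> dis- + appear
Meaning = not / opposite


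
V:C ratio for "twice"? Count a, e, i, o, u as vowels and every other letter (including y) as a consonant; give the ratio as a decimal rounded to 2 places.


Word: "twice"
Vowels (a,e,i,o,u): 2
Consonants: 3
Ratio = 2/3
= 0.67


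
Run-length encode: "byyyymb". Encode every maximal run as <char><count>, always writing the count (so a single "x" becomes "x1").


String: "byyyymb"
Scanning for consecutive runs:
  'b' x 1
  'y' x 4
  'm' x 1
  'b' x 1
RLE = "b1y4m1b1"


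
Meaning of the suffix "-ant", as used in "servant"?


Suffix: -ant
Example: servant = serve + -ant, with a spelling change
Meaning = one who / that which


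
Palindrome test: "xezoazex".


Word: "xezoazex"
Reversed: "xezaozex"
Forward == Backward? xezoazex != xezaozex
Palindrome = No


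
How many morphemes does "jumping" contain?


Word: "jumping"
Morphemes: jump | -ing
Each morpheme carries meaning
= 2 morphemes


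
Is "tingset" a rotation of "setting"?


Word: "setting", Candidate: "tingset"
Method: check if candidate is substring of word+word
"settingsetting" contains "tingset"? Yes
Is rotation = Yes


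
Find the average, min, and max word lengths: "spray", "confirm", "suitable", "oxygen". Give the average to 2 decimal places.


Lengths: "spray"=5, "confirm"=7, "suitable"=8, "oxygen"=6
Sum = 26, Count = 4
Average = 26/4 = 6.50
= avg=6.50, min=5, max=8


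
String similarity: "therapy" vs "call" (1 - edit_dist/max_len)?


Word 1: "therapy" (length 7)
Word 2: "call" (length 4)
One optimal edit sequence:
  1. delete 't'  (+1)
  2. delete 'h'  (+1)
  3. delete 'e'  (+1)
  4. substitute 'r' -> 'c'  (+1)
  5. keep 'a'
  6. substitute 'p' -> 'l'  (+1)
  7. substitute 'y' -> 'l'  (+1)
Edit distance = 6
Max length = max(7, 4) = 7
Similarity = 1 - 6/7
= 0.1429


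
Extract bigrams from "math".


Word: "math" (length 4)
Number of bigrams = 4 - 2 + 1 = 3
  Position 0: "ma"
  Position 1: "at"
  Position 2: "th"
Bigrams = "ma", "at", "th"


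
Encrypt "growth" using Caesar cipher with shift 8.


Word: "growth"
Shift: 8
Each letter → (letter + shift) mod 26:
  'g' (6) + 8 = 14 → 'o'
  'r' (17) + 8 = 25 → 'z'
  'o' (14) + 8 = 22 → 'w'
  'w' (22) + 8 = 4 → 'e'
  't' (19) + 8 = 1 → 'b'
  'h' (7) + 8 = 15 → 'p'
Result = "ozwebp"


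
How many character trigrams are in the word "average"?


Word: "average" (length 7)
Number of 3-grams = length - 3 + 1 = 7 - 3 + 1
= 5


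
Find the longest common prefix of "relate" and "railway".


Word 1: "relate"
Word 2: "railway"
Comparing from start:
  Pos 0: 'r' == 'r'
  Pos 1: 'e' != 'a' (stop)
LCP = "r" (length 1)


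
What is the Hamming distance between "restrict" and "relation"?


Comparing character by character (same length = 8):
  Pos 0: 'r' vs 'r' =
  Pos 1: 'e' vs 'e' =
  Pos 2: 's' vs 'l' !=
  Pos 3: 't' vs 'a' !=
  Pos 4: 'r' vs 't' !=
  Pos 5: 'i' vs 'i' =
  Pos 6: 'c' vs 'o' !=
  Pos 7: 't' vs 'n' !=
Hamming distance = 5


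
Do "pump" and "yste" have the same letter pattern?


Pattern of "pump": [0, 1, 2, 0]
Pattern of "yste": [0, 1, 2, 3]
Patterns do not match
Same pattern = No


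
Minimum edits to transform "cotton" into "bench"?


Word 1: "cotton" (length 6)
Word 2: "bench" (length 5)
One optimal edit sequence (insert/delete/substitute each cost 1):
  1. delete 'c'  (+1)
  2. substitute 'o' -> 'b'  (+1)
  3. substitute 't' -> 'e'  (+1)
  4. substitute 't' -> 'n'  (+1)
  5. substitute 'o' -> 'c'  (+1)
  6. substitute 'n' -> 'h'  (+1)
Total edit operations: 6
Edit distance = 6


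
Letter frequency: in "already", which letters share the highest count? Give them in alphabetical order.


Word: "already"
Letter counts:
  'a': 2
  'd': 1
  'e': 1
  'l': 1
  'r': 1
  'y': 1
Maximum count = 2
Most frequent = 'a' (2 times each)


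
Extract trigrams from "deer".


Word: "deer" (length 4)
Number of trigrams = 4 - 3 + 1 = 2
  Position 0: "dee"
  Position 1: "eer"
Trigrams = "dee", "eer"


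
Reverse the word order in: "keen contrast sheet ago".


Original: "keen contrast sheet ago"
Words (1..n): keen | contrast | sheet | ago
Reversed (n..1): ago | sheet | contrast | keen
Result = "ago sheet contrast keen"


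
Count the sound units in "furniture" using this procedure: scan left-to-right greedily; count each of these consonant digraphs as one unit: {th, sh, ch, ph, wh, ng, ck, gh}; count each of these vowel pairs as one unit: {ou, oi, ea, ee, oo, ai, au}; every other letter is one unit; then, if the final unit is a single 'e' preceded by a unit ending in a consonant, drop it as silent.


Word: "furniture" (9 letters)
Left-to-right scan:
  [1] 'f' (letter)
  [2] 'u' (letter)
  [3] 'r' (letter)
  [4] 'n' (letter)
  [5] 'i' (letter)
  [6] 't' (letter)
  [7] 'u' (letter)
  [8] 'r' (letter)
  [9] 'e' (letter)
Units from scan: 9
Final unit is 'e' after a consonant -> drop as silent (-1)
Sound units = 8 units


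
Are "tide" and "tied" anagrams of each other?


Word 1: "tide" → sorted: deit
Word 2: "tied" → sorted: deit
Same letters? deit == deit
Anagram = Yes


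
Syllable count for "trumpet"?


Word: "trumpet"
Syllable breakdown: trum · pet
Counting: 2 parts
= 2 syllables


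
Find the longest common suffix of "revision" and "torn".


Word 1: "revision"
Word 2: "torn"
Comparing from end:
  Pos -1: 'n' == 'n'
  Pos -2: 'o' != 'r' (stop)
LCS = "n" (length 1)


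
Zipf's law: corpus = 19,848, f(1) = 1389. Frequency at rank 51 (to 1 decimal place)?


Zipf's law: f(r) = f(1) / r
f(1) = 1389
f(51) = 1389 / 51
= 27.2 occurrences


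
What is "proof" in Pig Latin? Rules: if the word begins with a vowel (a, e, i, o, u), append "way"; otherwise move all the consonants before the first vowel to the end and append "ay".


Word: "proof"
Starts with consonant(s) → move to end, add 'ay'
Consonant cluster: "pr"
Pig Latin = "oofpray"


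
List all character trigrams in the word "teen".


Word: "teen" (length 4)
Number of trigrams = 4 - 3 + 1 = 2
  Position 0: "tee"
  Position 1: "een"
Trigrams = "tee", "een"


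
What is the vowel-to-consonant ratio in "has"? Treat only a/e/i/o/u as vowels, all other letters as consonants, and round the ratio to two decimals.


Word: "has"
Vowels (a,e,i,o,u): 1
Consonants: 2
Ratio = 1/2
= 0.50


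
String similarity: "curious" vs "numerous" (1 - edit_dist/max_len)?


Word 1: "curious" (length 7)
Word 2: "numerous" (length 8)
One optimal edit sequence:
  1. substitute 'c' -> 'n'  (+1)
  2. keep 'u'
  3. insert 'm'  (+1)
  4. substitute 'r' -> 'e'  (+1)
  5. substitute 'i' -> 'r'  (+1)
  6. keep 'o'
  7. keep 'u'
  8. keep 's'
Edit distance = 4
Max length = max(7, 8) = 8
Similarity = 1 - 4/8
= 0.5000


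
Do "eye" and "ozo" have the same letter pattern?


Pattern of "eye": [0, 1, 0]
Pattern of "ozo": [0, 1, 0]
Patterns match
Same pattern = Yes


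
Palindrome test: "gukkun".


Word: "gukkun"
Reversed: "nukkug"
Forward == Backward? gukkun != nukkug
Palindrome = No


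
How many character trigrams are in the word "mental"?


Word: "mental" (length 6)
Number of 3-grams = length - 3 + 1 = 6 - 3 + 1
= 4


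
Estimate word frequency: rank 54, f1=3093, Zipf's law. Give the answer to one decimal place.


Zipf's law: f(r) = f(1) / r
f(1) = 3093
f(54) = 3093 / 54
= 57.3 occurrences


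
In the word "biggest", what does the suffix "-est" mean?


Suffix: -est
As in: biggest -> big + -est, with a spelling change
Meaning = most


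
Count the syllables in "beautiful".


Word: "beautiful"
Syllable breakdown: beau · ti · ful
Counting: 3 parts
= 3 syllables


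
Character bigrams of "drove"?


Word: "drove" (length 5)
Number of bigrams = 5 - 2 + 1 = 4
  Position 0: "dr"
  Position 1: "ro"
  Position 2: "ov"
  Position 3: "ve"
Bigrams = "dr", "ro", "ov", "ve"


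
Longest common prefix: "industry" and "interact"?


Word 1: "industry"
Word 2: "interact"
Comparing from start:
  Pos 0: 'i' == 'i'
  Pos 1: 'n' == 'n'
  Pos 2: 'd' != 't' (stop)
LCP = "in" (length 2)


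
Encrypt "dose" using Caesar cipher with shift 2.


Word: "dose"
Shift: 2
Each letter → (letter + shift) mod 26:
  'd' (3) + 2 = 5 → 'f'
  'o' (14) + 2 = 16 → 'q'
  's' (18) + 2 = 20 → 'u'
  'e' (4) + 2 = 6 → 'g'
Result = "fqug"


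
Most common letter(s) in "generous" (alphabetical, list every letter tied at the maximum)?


Word: "generous"
Letter counts:
  'e': 2
  'g': 1
  'n': 1
  'o': 1
  'r': 1
  's': 1
  'u': 1
Maximum count = 2
Most frequent = 'e' (2 times each)


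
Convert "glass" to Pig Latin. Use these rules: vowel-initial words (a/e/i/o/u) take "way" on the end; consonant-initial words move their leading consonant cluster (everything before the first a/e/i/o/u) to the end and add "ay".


Word: "glass"
Starts with consonant(s) → move to end, add 'ay'
Consonant cluster: "gl"
Pig Latin = "assglay"


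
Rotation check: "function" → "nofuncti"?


Word: "function", Candidate: "nofuncti"
Method: check if candidate is substring of word+word
"functionfunction" contains "nofuncti"? No
Is rotation = No


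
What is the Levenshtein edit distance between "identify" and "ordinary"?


Word 1: "identify" (length 8)
Word 2: "ordinary" (length 8)
One optimal edit sequence (insert/delete/substitute each cost 1):
  1. insert 'o'  (+1)
  2. substitute 'i' -> 'r'  (+1)
  3. keep 'd'
  4. substitute 'e' -> 'i'  (+1)
  5. keep 'n'
  6. delete 't'  (+1)
  7. substitute 'i' -> 'a'  (+1)
  8. substitute 'f' -> 'r'  (+1)
  9. keep 'y'
Total edit operations: 6
Edit distance = 6


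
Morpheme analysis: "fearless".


Word: "fearless"
Morphemes: fear | -less
Each morpheme carries meaning
= 2 morphemes


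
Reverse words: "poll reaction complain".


Original: "poll reaction complain"
Words (1..n): poll | reaction | complain
Reversed (n..1): complain | reaction | poll
Result = "complain reaction poll"


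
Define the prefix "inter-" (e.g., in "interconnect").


Prefix: inter-
As in: interconnect -> inter- + connect
Meaning = between


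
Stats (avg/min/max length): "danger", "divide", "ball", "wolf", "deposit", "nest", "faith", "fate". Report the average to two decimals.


Lengths: "danger"=6, "divide"=6, "ball"=4, "wolf"=4, "deposit"=7, "nest"=4, "faith"=5, "fate"=4
Sum = 40, Count = 8
Average = 40/8 = 5.00
= avg=5.00, min=4, max=7


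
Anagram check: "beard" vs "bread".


Word 1: "beard" → sorted: abder
Word 2: "bread" → sorted: abder
Same letters? abder == abder
Anagram = Yes


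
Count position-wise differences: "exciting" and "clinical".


Comparing character by character (same length = 8):
  Pos 0: 'e' vs 'c' !=
  Pos 1: 'x' vs 'l' !=
  Pos 2: 'c' vs 'i' !=
  Pos 3: 'i' vs 'n' !=
  Pos 4: 't' vs 'i' !=
  Pos 5: 'i' vs 'c' !=
  Pos 6: 'n' vs 'a' !=
  Pos 7: 'g' vs 'l' !=
Hamming distance = 8


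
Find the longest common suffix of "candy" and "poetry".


Word 1: "candy"
Word 2: "poetry"
Comparing from end:
  Pos -1: 'y' == 'y'
  Pos -2: 'd' != 'r' (stop)
LCS = "y" (length 1)


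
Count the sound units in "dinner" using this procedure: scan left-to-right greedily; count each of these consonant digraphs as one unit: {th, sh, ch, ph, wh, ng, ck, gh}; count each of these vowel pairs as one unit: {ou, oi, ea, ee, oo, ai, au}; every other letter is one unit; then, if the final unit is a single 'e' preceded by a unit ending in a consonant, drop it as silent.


Word: "dinner" (6 letters)
Left-to-right scan:
  1. 'd' (letter)
  2. 'i' (letter)
  3. 'n' (letter)
  4. 'n' (letter)
  5. 'e' (letter)
  6. 'r' (letter)
Units from scan: 6
Sound units = 6 units


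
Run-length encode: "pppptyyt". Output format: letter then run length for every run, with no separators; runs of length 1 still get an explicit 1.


String: "pppptyyt"
Scanning for consecutive runs:
  'p' x 4
  't' x 1
  'y' x 2
  't' x 1
RLE = "p4t1y2t1"


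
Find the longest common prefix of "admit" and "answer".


Word 1: "admit"
Word 2: "answer"
Comparing from start:
  Pos 0: 'a' == 'a'
  Pos 1: 'd' != 'n' (stop)
LCP = "a" (length 1)


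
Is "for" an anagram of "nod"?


Word 1: "nod" → sorted: dno
Word 2: "for" → sorted: for
Same letters? dno != for
Anagram = No


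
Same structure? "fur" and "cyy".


Pattern of "fur": [0, 1, 2]
Pattern of "cyy": [0, 1, 1]
Patterns do not match
Same pattern = No


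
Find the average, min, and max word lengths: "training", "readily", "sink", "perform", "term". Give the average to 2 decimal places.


Lengths: "training"=8, "readily"=7, "sink"=4, "perform"=7, "term"=4
Sum = 30, Count = 5
Average = 30/5 = 6.00
= avg=6.00, min=4, max=8


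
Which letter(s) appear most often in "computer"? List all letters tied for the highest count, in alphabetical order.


Word: "computer"
Letter counts:
  'c': 1
  'e': 1
  'm': 1
  'o': 1
  'p': 1
  'r': 1
  't': 1
  'u': 1
Maximum count = 1
Most frequent = 'c', 'e', 'm', 'o', 'p', 'r', 't', 'u' (1 time each)


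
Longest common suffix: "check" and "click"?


Word 1: "check"
Word 2: "click"
Comparing from end:
  Pos -1: 'k' == 'k'
  Pos -2: 'c' == 'c'
  Pos -3: 'e' != 'i' (stop)
LCS = "ck" (length 2)


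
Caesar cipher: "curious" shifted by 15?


Word: "curious"
Shift: 15
Each letter → (letter + shift) mod 26:
  'c' (2) + 15 = 17 → 'r'
  'u' (20) + 15 = 9 → 'j'
  'r' (17) + 15 = 6 → 'g'
  'i' (8) + 15 = 23 → 'x'
  'o' (14) + 15 = 3 → 'd'
  'u' (20) + 15 = 9 → 'j'
  's' (18) + 15 = 7 → 'h'
Result = "rjgxdjh"


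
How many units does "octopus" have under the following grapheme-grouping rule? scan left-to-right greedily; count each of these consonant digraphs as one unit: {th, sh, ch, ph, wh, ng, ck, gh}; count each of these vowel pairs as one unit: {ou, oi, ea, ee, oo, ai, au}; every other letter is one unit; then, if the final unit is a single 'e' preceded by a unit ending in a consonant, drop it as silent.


Word: "octopus" (7 letters)
Left-to-right scan:
  (1) 'o' (letter)
  (2) 'c' (letter)
  (3) 't' (letter)
  (4) 'o' (letter)
  (5) 'p' (letter)
  (6) 'u' (letter)
  (7) 's' (letter)
Units from scan: 7
Sound units = 7 units
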